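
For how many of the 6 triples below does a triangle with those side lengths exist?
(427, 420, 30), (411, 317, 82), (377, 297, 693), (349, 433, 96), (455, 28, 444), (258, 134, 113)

(30,420,427): 30+420 > 427 → valid
(82,317,411): 82+317 ≤ 411 → not valid
(297,377,693): 297+377 ≤ 693 → not valid
(96,349,433): 96+349 > 433 → valid
(28,444,455): 28+444 > 455 → valid
(113,134,258): 113+134 ≤ 258 → not valid
3 of the 6 triples form a triangle.

3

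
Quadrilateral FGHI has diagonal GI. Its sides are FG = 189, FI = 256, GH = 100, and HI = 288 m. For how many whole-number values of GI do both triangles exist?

199

From triangle FGI: 67 < GI < 445.
From triangle HGI: 188 < GI < 388.
Intersection: 188 < GI < 388, so integers 189 through 387: 199 values.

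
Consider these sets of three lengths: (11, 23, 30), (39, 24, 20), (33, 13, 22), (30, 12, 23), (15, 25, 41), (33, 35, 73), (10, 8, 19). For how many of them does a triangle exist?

4

(11,23,30): 11+23 > 30 → valid
(20,24,39): 20+24 > 39 → valid
(13,22,33): 13+22 > 33 → valid
(12,23,30): 12+23 > 30 → valid
(15,25,41): 15+25 ≤ 41 → not valid
(33,35,73): 33+35 ≤ 73 → not valid
(8,10,19): 8+10 ≤ 19 → not valid
4 of the 7 triples form a triangle.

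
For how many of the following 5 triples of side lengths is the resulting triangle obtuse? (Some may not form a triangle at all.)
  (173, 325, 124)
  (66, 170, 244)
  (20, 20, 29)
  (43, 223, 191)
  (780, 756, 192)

(173,325,124): 124+173 ≤ 325, not a triangle
(66,170,244): 66+170 ≤ 244, not a triangle
(20,20,29): 20²+20² = 800 < 841 = 29² → obtuse
(43,223,191): 43²+191² = 38330 < 49729 = 223² → obtuse
(780,756,192): 192²+756² = 608400 = 780² → right
2 of the 5 are obtuse.

2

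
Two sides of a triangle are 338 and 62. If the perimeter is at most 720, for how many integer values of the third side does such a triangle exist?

44

Triangle inequality: 276 < x < 400. Perimeter ≤ 720 gives x ≤ 720 − 338 − 62 = 320.
So 276 < x ≤ 320; integers 277 through 320: 44 values.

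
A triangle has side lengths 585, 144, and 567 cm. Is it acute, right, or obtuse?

right

Compare the square of the longest side to the sum of squares of the other two: 144² + 567² = 342225 = 585².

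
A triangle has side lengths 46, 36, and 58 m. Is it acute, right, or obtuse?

acute

Compare the square of the longest side to the sum of squares of the other two: 36² + 46² = 3412 > 3364 = 58².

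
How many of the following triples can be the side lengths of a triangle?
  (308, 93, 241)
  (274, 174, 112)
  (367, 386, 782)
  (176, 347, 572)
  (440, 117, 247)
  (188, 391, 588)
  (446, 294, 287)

(93,241,308): 93+241 > 308 → valid
(112,174,274): 112+174 > 274 → valid
(367,386,782): 367+386 ≤ 782 → not valid
(176,347,572): 176+347 ≤ 572 → not valid
(117,247,440): 117+247 ≤ 440 → not valid
(188,391,588): 188+391 ≤ 588 → not valid
(287,294,446): 287+294 > 446 → valid
3 of the 7 triples form a triangle.

3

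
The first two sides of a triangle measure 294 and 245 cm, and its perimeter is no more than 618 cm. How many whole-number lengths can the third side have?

30

Triangle inequality: 49 < x < 539. Perimeter ≤ 618 gives x ≤ 618 − 294 − 245 = 79.
So 49 < x ≤ 79; integers 50 through 79: 30 values.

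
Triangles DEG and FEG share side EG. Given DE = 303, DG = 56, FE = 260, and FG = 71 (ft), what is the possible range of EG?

247 < EG < 331

From triangle DEG: |303 − 56| < EG < 303 + 56, i.e. 247 < EG < 359.
From triangle FEG: 189 < EG < 331.
Both must hold, so EG lies in the intersection.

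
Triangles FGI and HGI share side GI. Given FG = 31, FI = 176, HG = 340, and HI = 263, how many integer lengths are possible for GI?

61

From triangle FGI: 145 < GI < 207.
From triangle HGI: 77 < GI < 603.
Intersection: 145 < GI < 207, so integers 146 through 206: 61 values.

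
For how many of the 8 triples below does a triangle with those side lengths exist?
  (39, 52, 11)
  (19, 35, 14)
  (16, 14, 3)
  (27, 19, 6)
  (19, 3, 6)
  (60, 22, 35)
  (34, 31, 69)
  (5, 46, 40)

1

(11,39,52): 11+39 ≤ 52 → not valid
(14,19,35): 14+19 ≤ 35 → not valid
(3,14,16): 3+14 > 16 → valid
(6,19,27): 6+19 ≤ 27 → not valid
(3,6,19): 3+6 ≤ 19 → not valid
(22,35,60): 22+35 ≤ 60 → not valid
(31,34,69): 31+34 ≤ 69 → not valid
(5,40,46): 5+40 ≤ 46 → not valid
1 of the 8 triples forms a triangle.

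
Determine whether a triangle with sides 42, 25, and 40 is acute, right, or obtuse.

Compare the square of the longest side to the sum of squares of the other two: 25² + 40² = 2225 > 1764 = 42².

acute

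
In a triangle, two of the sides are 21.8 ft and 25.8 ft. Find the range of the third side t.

4.0 < t < 47.6 (ft)

By the triangle inequality, t must be less than 21.8 + 25.8 = 47.6 and greater than |21.8 − 25.8| = 4.0.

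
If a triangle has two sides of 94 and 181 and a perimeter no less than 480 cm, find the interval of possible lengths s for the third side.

Triangle inequality alone gives 87 < s < 275.
The perimeter condition gives s ≥ 480 − 94 − 181 = 205.
Intersecting the two: 205 ≤ s < 275.

205 ≤ s < 275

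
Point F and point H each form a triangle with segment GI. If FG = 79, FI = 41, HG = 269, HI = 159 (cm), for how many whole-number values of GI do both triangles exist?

9

From triangle FGI: 38 < GI < 120.
From triangle HGI: 110 < GI < 428.
Intersection: 110 < GI < 120, so integers 111 through 119: 9 values.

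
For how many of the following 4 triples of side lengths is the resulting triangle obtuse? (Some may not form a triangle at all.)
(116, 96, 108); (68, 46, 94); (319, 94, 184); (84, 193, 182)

1

(116,96,108): 96²+108² = 20880 > 13456 = 116² → acute
(68,46,94): 46²+68² = 6740 < 8836 = 94² → obtuse
(319,94,184): 94+184 ≤ 319, not a triangle
(84,193,182): 84²+182² = 40180 > 37249 = 193² → acute
1 of the 4 is obtuse.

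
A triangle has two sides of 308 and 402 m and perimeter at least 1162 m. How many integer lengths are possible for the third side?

258

Triangle inequality: 94 < x < 710. Perimeter ≥ 1162 gives x ≥ 1162 − 308 − 402 = 452.
So 452 ≤ x < 710; integers 452 through 709: 258 values.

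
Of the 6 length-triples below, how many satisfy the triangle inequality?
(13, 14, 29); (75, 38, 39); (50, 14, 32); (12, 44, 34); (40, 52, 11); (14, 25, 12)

(13,14,29): 13+14 ≤ 29 → not valid
(38,39,75): 38+39 > 75 → valid
(14,32,50): 14+32 ≤ 50 → not valid
(12,34,44): 12+34 > 44 → valid
(11,40,52): 11+40 ≤ 52 → not valid
(12,14,25): 12+14 > 25 → valid
3 of the 6 triples form a triangle.

3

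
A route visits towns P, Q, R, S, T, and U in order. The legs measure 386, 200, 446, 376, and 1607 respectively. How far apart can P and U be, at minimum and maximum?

199 ≤ PU ≤ 3015

The maximum is all hops collinear in one direction: 386 + 200 + 446 + 376 + 1607 = 3015.
The longest hop is 1607; the others sum to 1408. Folding the others back against it leaves at least 1607 − 1408 = 199.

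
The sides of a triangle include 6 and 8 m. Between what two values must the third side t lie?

By the triangle inequality, t must be less than 6 + 8 = 14 and greater than |6 − 8| = 2.

2 < t < 14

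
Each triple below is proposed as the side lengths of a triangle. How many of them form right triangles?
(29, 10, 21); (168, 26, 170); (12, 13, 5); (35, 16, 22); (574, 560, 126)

(29,10,21): 10²+21² = 541 < 841 = 29² → obtuse
(168,26,170): 26²+168² = 28900 = 170² → right
(12,13,5): 5²+12² = 169 = 13² → right
(35,16,22): 16²+22² = 740 < 1225 = 35² → obtuse
(574,560,126): 126²+560² = 329476 = 574² → right
3 of the 5 are right.

3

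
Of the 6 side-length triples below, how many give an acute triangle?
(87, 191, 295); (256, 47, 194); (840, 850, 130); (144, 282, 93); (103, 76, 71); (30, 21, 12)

1

(87,191,295): 87+191 ≤ 295, not a triangle
(256,47,194): 47+194 ≤ 256, not a triangle
(840,850,130): 130²+840² = 722500 = 850² → right
(144,282,93): 93+144 ≤ 282, not a triangle
(103,76,71): 71²+76² = 10817 > 10609 = 103² → acute
(30,21,12): 12²+21² = 585 < 900 = 30² → obtuse
1 of the 6 is acute.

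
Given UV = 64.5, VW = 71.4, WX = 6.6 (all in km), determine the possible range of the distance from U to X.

0.3 ≤ UX ≤ 142.5 km

The maximum is all hops collinear in one direction: 64.5 + 71.4 + 6.6 = 142.5.
The longest hop is 71.4; the others sum to 71.1. Folding the others back against it leaves at least 71.4 − 71.1 = 0.3.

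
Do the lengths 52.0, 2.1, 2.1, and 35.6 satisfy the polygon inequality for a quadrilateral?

No

For a quadrilateral, each side must be shorter than the sum of the others.
Here the longest side is 52.0, but the remaining 3 sides sum to only 39.8.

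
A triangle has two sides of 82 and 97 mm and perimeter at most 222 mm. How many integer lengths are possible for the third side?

Triangle inequality: 15 < x < 179. Perimeter ≤ 222 gives x ≤ 222 − 82 − 97 = 43.
So 15 < x ≤ 43; integers 16 through 43: 28 values.

28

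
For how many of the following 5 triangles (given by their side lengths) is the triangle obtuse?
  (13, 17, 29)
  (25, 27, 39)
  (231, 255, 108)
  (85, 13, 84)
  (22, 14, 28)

(13,17,29): 13²+17² = 458 < 841 = 29² → obtuse
(25,27,39): 25²+27² = 1354 < 1521 = 39² → obtuse
(231,255,108): 108²+231² = 65025 = 255² → right
(85,13,84): 13²+84² = 7225 = 85² → right
(22,14,28): 14²+22² = 680 < 784 = 28² → obtuse
3 of the 5 are obtuse.

3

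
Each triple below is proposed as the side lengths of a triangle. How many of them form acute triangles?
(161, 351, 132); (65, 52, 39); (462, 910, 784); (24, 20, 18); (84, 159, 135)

1

(161,351,132): 132+161 ≤ 351, not a triangle
(65,52,39): 39²+52² = 4225 = 65² → right
(462,910,784): 462²+784² = 828100 = 910² → right
(24,20,18): 18²+20² = 724 > 576 = 24² → acute
(84,159,135): 84²+135² = 25281 = 159² → right
1 of the 5 is acute.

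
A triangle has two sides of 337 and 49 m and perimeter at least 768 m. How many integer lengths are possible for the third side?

4

Triangle inequality: 288 < x < 386. Perimeter ≥ 768 gives x ≥ 768 − 337 − 49 = 382.
So 382 ≤ x < 386; integers 382 through 385: 4 values.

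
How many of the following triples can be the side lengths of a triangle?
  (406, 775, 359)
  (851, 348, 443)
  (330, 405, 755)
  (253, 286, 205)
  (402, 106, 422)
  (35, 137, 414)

(359,406,775): 359+406 ≤ 775 → not valid
(348,443,851): 348+443 ≤ 851 → not valid
(330,405,755): 330+405 ≤ 755 → not valid
(205,253,286): 205+253 > 286 → valid
(106,402,422): 106+402 > 422 → valid
(35,137,414): 35+137 ≤ 414 → not valid
2 of the 6 triples form a triangle.

2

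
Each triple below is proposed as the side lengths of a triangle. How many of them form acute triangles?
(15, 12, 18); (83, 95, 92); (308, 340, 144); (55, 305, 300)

(15,12,18): 12²+15² = 369 > 324 = 18² → acute
(83,95,92): 83²+92² = 15353 > 9025 = 95² → acute
(308,340,144): 144²+308² = 115600 = 340² → right
(55,305,300): 55²+300² = 93025 = 305² → right
2 of the 4 are acute.

2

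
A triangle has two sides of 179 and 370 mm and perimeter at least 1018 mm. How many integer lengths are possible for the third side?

Triangle inequality: 191 < x < 549. Perimeter ≥ 1018 gives x ≥ 1018 − 179 − 370 = 469.
So 469 ≤ x < 549; integers 469 through 548: 80 values.

80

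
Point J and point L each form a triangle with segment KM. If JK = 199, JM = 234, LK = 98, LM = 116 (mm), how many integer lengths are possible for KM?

178

From triangle JKM: 35 < KM < 433.
From triangle LKM: 18 < KM < 214.
Intersection: 35 < KM < 214, so integers 36 through 213: 178 values.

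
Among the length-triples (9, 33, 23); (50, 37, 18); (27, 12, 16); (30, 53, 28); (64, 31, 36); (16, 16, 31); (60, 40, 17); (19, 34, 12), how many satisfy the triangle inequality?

(9,23,33): 9+23 ≤ 33 → not valid
(18,37,50): 18+37 > 50 → valid
(12,16,27): 12+16 > 27 → valid
(28,30,53): 28+30 > 53 → valid
(31,36,64): 31+36 > 64 → valid
(16,16,31): 16+16 > 31 → valid
(17,40,60): 17+40 ≤ 60 → not valid
(12,19,34): 12+19 ≤ 34 → not valid
5 of the 8 triples form a triangle.

5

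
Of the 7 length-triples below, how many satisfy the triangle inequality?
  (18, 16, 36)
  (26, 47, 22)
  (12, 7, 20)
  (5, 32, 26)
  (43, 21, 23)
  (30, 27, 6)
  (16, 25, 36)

4

(16,18,36): 16+18 ≤ 36 → not valid
(22,26,47): 22+26 > 47 → valid
(7,12,20): 7+12 ≤ 20 → not valid
(5,26,32): 5+26 ≤ 32 → not valid
(21,23,43): 21+23 > 43 → valid
(6,27,30): 6+27 > 30 → valid
(16,25,36): 16+25 > 36 → valid
4 of the 7 triples form a triangle.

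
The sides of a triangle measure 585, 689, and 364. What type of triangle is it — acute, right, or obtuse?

right

Compare the square of the longest side to the sum of squares of the other two: 364² + 585² = 474721 = 689².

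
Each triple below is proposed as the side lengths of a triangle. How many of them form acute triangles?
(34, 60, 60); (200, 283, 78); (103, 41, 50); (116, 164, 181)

2

(34,60,60): 34²+60² = 4756 > 3600 = 60² → acute
(200,283,78): 78+200 ≤ 283, not a triangle
(103,41,50): 41+50 ≤ 103, not a triangle
(116,164,181): 116²+164² = 40352 > 32761 = 181² → acute
2 of the 4 are acute.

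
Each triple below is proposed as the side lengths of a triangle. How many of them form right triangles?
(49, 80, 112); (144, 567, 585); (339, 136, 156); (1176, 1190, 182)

(49,80,112): 49²+80² = 8801 < 12544 = 112² → obtuse
(144,567,585): 144²+567² = 342225 = 585² → right
(339,136,156): 136+156 ≤ 339, not a triangle
(1176,1190,182): 182²+1176² = 1416100 = 1190² → right
2 of the 4 are right.

2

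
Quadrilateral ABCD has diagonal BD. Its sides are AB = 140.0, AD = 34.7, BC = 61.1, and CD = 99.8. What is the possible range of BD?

105.3 < BD < 160.9

From triangle ABD: |140.0 − 34.7| < BD < 140.0 + 34.7, i.e. 105.3 < BD < 174.7.
From triangle CBD: 38.7 < BD < 160.9.
Both must hold, so BD lies in the intersection.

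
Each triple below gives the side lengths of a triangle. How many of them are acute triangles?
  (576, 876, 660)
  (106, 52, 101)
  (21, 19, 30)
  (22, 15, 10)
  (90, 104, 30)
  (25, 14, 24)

(576,876,660): 576²+660² = 767376 = 876² → right
(106,52,101): 52²+101² = 12905 > 11236 = 106² → acute
(21,19,30): 19²+21² = 802 < 900 = 30² → obtuse
(22,15,10): 10²+15² = 325 < 484 = 22² → obtuse
(90,104,30): 30²+90² = 9000 < 10816 = 104² → obtuse
(25,14,24): 14²+24² = 772 > 625 = 25² → acute
2 of the 6 are acute.

2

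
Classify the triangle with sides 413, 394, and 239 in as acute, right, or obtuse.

acute

Compare the square of the longest side to the sum of squares of the other two: 239² + 394² = 212357 > 170569 = 413².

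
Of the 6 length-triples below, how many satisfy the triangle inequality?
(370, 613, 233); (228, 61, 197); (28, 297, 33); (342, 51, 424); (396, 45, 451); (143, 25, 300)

(233,370,613): 233+370 ≤ 613 → not valid
(61,197,228): 61+197 > 228 → valid
(28,33,297): 28+33 ≤ 297 → not valid
(51,342,424): 51+342 ≤ 424 → not valid
(45,396,451): 45+396 ≤ 451 → not valid
(25,143,300): 25+143 ≤ 300 → not valid
1 of the 6 triples forms a triangle.

1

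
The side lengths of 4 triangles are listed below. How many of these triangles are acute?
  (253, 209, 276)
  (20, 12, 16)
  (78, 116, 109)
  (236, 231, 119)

(253,209,276): 209²+253² = 107690 > 76176 = 276² → acute
(20,12,16): 12²+16² = 400 = 20² → right
(78,116,109): 78²+109² = 17965 > 13456 = 116² → acute
(236,231,119): 119²+231² = 67522 > 55696 = 236² → acute
3 of the 4 are acute.

3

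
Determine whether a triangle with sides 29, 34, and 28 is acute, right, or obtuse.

Compare the square of the longest side to the sum of squares of the other two: 28² + 29² = 1625 > 1156 = 34².

acute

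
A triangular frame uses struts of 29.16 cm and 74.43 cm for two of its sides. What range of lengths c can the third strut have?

By the triangle inequality, c must be less than 29.16 + 74.43 = 103.59 and greater than |29.16 − 74.43| = 45.27.

45.27 < c < 103.59 (cm)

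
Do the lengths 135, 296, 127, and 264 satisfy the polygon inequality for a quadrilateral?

A quadrilateral exists iff every side is shorter than the sum of the others — equivalently, the longest side is less than the sum of the rest.
Longest side 296 < 526 (sum of the remaining 3), so yes.

Yes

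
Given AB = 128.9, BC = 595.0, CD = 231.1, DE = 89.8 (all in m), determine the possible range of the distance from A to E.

145.2 ≤ AE ≤ 1044.8 m

The maximum is all hops collinear in one direction: 128.9 + 595.0 + 231.1 + 89.8 = 1044.8.
The longest hop is 595.0; the others sum to 449.8. Folding the others back against it leaves at least 595.0 − 449.8 = 145.2.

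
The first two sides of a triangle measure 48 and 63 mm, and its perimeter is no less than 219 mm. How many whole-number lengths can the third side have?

3

Triangle inequality: 15 < x < 111. Perimeter ≥ 219 gives x ≥ 219 − 48 − 63 = 108.
So 108 ≤ x < 111; integers 108 through 110: 3 values.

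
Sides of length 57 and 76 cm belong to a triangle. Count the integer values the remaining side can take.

113

The third side lies in the open interval (19, 133).
Integers from 20 to 132 inclusive: 132 − 20 + 1 = 113.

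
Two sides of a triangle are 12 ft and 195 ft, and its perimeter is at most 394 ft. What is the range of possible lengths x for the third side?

183 < x ≤ 187

Triangle inequality alone gives 183 < x < 207.
The perimeter condition gives x ≤ 394 − 12 − 195 = 187.
Intersecting the two: 183 < x ≤ 187.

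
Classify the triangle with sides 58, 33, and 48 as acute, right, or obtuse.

Compare the square of the longest side to the sum of squares of the other two: 33² + 48² = 3393 > 3364 = 58².

acute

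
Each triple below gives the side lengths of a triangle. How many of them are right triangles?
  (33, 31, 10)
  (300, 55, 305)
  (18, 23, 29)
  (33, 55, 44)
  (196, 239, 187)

(33,31,10): 10²+31² = 1061 < 1089 = 33² → obtuse
(300,55,305): 55²+300² = 93025 = 305² → right
(18,23,29): 18²+23² = 853 > 841 = 29² → acute
(33,55,44): 33²+44² = 3025 = 55² → right
(196,239,187): 187²+196² = 73385 > 57121 = 239² → acute
2 of the 5 are right.

2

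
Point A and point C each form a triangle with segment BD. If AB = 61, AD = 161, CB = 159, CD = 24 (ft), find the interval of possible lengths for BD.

135 < BD < 183

From triangle ABD: |61 − 161| < BD < 61 + 161, i.e. 100 < BD < 222.
From triangle CBD: 135 < BD < 183.
Both must hold, so BD lies in the intersection.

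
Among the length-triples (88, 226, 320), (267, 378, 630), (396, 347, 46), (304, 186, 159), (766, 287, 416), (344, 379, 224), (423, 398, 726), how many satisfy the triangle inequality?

4

(88,226,320): 88+226 ≤ 320 → not valid
(267,378,630): 267+378 > 630 → valid
(46,347,396): 46+347 ≤ 396 → not valid
(159,186,304): 159+186 > 304 → valid
(287,416,766): 287+416 ≤ 766 → not valid
(224,344,379): 224+344 > 379 → valid
(398,423,726): 398+423 > 726 → valid
4 of the 7 triples form a triangle.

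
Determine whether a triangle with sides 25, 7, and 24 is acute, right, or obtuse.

right

Compare the square of the longest side to the sum of squares of the other two: 7² + 24² = 625 = 25².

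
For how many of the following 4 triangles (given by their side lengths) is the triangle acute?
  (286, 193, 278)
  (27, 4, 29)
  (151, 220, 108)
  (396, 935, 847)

(286,193,278): 193²+278² = 114533 > 81796 = 286² → acute
(27,4,29): 4²+27² = 745 < 841 = 29² → obtuse
(151,220,108): 108²+151² = 34465 < 48400 = 220² → obtuse
(396,935,847): 396²+847² = 874225 = 935² → right
1 of the 4 is acute.

1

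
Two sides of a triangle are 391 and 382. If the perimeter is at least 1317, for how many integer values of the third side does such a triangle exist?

Triangle inequality: 9 < x < 773. Perimeter ≥ 1317 gives x ≥ 1317 − 391 − 382 = 544.
So 544 ≤ x < 773; integers 544 through 772: 229 values.

229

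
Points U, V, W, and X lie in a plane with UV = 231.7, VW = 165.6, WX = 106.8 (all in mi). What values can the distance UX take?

The maximum is all hops collinear in one direction: 231.7 + 165.6 + 106.8 = 504.1.
The longest hop is 231.7; the others sum to 272.4. Since 231.7 ≤ 272.4, the path can fold back on itself completely, so the minimum distance is 0.

0 ≤ UX ≤ 504.1 mi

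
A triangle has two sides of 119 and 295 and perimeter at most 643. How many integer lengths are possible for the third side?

53

Triangle inequality: 176 < x < 414. Perimeter ≤ 643 gives x ≤ 643 − 119 − 295 = 229.
So 176 < x ≤ 229; integers 177 through 229: 53 values.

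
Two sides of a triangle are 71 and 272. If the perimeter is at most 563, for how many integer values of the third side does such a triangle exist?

19

Triangle inequality: 201 < x < 343. Perimeter ≤ 563 gives x ≤ 563 − 71 − 272 = 220.
So 201 < x ≤ 220; integers 202 through 220: 19 values.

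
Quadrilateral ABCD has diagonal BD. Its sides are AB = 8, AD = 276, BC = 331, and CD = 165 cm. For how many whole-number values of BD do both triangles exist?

From triangle ABD: 268 < BD < 284.
From triangle CBD: 166 < BD < 496.
Intersection: 268 < BD < 284, so integers 269 through 283: 15 values.

15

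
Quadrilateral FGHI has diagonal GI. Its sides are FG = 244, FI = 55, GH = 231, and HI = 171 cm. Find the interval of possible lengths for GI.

From triangle FGI: |244 − 55| < GI < 244 + 55, i.e. 189 < GI < 299.
From triangle HGI: 60 < GI < 402.
Both must hold, so GI lies in the intersection.

189 < GI < 299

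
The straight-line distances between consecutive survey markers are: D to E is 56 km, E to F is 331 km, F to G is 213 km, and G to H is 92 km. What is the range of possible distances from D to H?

The maximum is all hops collinear in one direction: 56 + 331 + 213 + 92 = 692.
The longest hop is 331; the others sum to 361. Since 331 ≤ 361, the path can fold back on itself completely, so the minimum distance is 0.

0 ≤ DH ≤ 692 km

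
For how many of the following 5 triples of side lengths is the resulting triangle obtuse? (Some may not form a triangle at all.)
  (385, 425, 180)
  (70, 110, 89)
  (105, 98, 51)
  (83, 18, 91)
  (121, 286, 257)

2

(385,425,180): 180²+385² = 180625 = 425² → right
(70,110,89): 70²+89² = 12821 > 12100 = 110² → acute
(105,98,51): 51²+98² = 12205 > 11025 = 105² → acute
(83,18,91): 18²+83² = 7213 < 8281 = 91² → obtuse
(121,286,257): 121²+257² = 80690 < 81796 = 286² → obtuse
2 of the 5 are obtuse.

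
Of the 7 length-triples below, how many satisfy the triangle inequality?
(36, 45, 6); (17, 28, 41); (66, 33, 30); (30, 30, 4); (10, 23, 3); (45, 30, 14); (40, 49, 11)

3

(6,36,45): 6+36 ≤ 45 → not valid
(17,28,41): 17+28 > 41 → valid
(30,33,66): 30+33 ≤ 66 → not valid
(4,30,30): 4+30 > 30 → valid
(3,10,23): 3+10 ≤ 23 → not valid
(14,30,45): 14+30 ≤ 45 → not valid
(11,40,49): 11+40 > 49 → valid
3 of the 7 triples form a triangle.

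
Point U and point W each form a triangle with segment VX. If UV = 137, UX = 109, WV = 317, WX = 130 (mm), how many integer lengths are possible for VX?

58

From triangle UVX: 28 < VX < 246.
From triangle WVX: 187 < VX < 447.
Intersection: 187 < VX < 246, so integers 188 through 245: 58 values.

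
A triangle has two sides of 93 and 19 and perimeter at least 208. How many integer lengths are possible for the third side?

16

Triangle inequality: 74 < x < 112. Perimeter ≥ 208 gives x ≥ 208 − 93 − 19 = 96.
So 96 ≤ x < 112; integers 96 through 111: 16 values.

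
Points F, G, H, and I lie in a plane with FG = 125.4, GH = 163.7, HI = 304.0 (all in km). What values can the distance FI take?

14.9 ≤ FI ≤ 593.1 km

The maximum is all hops collinear in one direction: 125.4 + 163.7 + 304.0 = 593.1.
The longest hop is 304.0; the others sum to 289.1. Folding the others back against it leaves at least 304.0 − 289.1 = 14.9.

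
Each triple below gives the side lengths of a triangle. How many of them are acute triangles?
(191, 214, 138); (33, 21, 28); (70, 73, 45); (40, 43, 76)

(191,214,138): 138²+191² = 55525 > 45796 = 214² → acute
(33,21,28): 21²+28² = 1225 > 1089 = 33² → acute
(70,73,45): 45²+70² = 6925 > 5329 = 73² → acute
(40,43,76): 40²+43² = 3449 < 5776 = 76² → obtuse
3 of the 4 are acute.

3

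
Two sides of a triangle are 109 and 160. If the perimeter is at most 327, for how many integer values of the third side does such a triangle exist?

Triangle inequality: 51 < x < 269. Perimeter ≤ 327 gives x ≤ 327 − 109 − 160 = 58.
So 51 < x ≤ 58; integers 52 through 58: 7 values.

7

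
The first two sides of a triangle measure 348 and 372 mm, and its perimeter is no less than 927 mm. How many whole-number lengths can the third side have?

Triangle inequality: 24 < x < 720. Perimeter ≥ 927 gives x ≥ 927 − 348 − 372 = 207.
So 207 ≤ x < 720; integers 207 through 719: 513 values.

513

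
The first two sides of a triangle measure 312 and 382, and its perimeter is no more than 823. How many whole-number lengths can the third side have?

Triangle inequality: 70 < x < 694. Perimeter ≤ 823 gives x ≤ 823 − 312 − 382 = 129.
So 70 < x ≤ 129; integers 71 through 129: 59 values.

59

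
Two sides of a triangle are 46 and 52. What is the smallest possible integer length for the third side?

The third side must be strictly greater than |46 − 52| = 6.
The smallest integer above 6 is 7.

7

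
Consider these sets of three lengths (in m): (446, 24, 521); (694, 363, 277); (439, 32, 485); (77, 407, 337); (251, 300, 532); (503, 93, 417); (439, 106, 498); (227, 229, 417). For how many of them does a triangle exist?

5

(24,446,521): 24+446 ≤ 521 → not valid
(277,363,694): 277+363 ≤ 694 → not valid
(32,439,485): 32+439 ≤ 485 → not valid
(77,337,407): 77+337 > 407 → valid
(251,300,532): 251+300 > 532 → valid
(93,417,503): 93+417 > 503 → valid
(106,439,498): 106+439 > 498 → valid
(227,229,417): 227+229 > 417 → valid
5 of the 8 triples form a triangle.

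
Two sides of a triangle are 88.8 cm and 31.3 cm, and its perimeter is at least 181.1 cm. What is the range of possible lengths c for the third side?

Triangle inequality alone gives 57.5 < c < 120.1.
The perimeter condition gives c ≥ 181.1 − 88.8 − 31.3 = 61.0.
Intersecting the two: 61.0 ≤ c < 120.1.

61.0 ≤ c < 120.1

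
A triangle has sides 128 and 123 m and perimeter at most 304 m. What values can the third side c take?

5 < c ≤ 53 m

Triangle inequality alone gives 5 < c < 251.
The perimeter condition gives c ≤ 304 − 128 − 123 = 53.
Intersecting the two: 5 < c ≤ 53.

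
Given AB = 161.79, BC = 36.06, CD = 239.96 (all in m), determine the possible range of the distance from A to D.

42.11 ≤ AD ≤ 437.81 m

The maximum is all hops collinear in one direction: 161.79 + 36.06 + 239.96 = 437.81.
The longest hop is 239.96; the others sum to 197.85. Folding the others back against it leaves at least 239.96 − 197.85 = 42.11.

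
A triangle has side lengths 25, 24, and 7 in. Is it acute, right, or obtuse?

Compare the square of the longest side to the sum of squares of the other two: 7² + 24² = 625 = 25².

right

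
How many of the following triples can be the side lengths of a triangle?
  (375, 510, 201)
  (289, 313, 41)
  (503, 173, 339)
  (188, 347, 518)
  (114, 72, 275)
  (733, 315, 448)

5

(201,375,510): 201+375 > 510 → valid
(41,289,313): 41+289 > 313 → valid
(173,339,503): 173+339 > 503 → valid
(188,347,518): 188+347 > 518 → valid
(72,114,275): 72+114 ≤ 275 → not valid
(315,448,733): 315+448 > 733 → valid
5 of the 6 triples form a triangle.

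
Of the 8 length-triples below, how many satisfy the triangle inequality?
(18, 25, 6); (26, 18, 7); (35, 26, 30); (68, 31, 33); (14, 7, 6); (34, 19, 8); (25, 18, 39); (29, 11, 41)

(6,18,25): 6+18 ≤ 25 → not valid
(7,18,26): 7+18 ≤ 26 → not valid
(26,30,35): 26+30 > 35 → valid
(31,33,68): 31+33 ≤ 68 → not valid
(6,7,14): 6+7 ≤ 14 → not valid
(8,19,34): 8+19 ≤ 34 → not valid
(18,25,39): 18+25 > 39 → valid
(11,29,41): 11+29 ≤ 41 → not valid
2 of the 8 triples form a triangle.

2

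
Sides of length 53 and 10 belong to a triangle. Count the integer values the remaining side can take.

19

The third side lies in the open interval (43, 63).
Integers from 44 to 62 inclusive: 62 − 44 + 1 = 19.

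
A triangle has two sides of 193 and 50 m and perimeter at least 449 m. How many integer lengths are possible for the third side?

37

Triangle inequality: 143 < x < 243. Perimeter ≥ 449 gives x ≥ 449 − 193 − 50 = 206.
So 206 ≤ x < 243; integers 206 through 242: 37 values.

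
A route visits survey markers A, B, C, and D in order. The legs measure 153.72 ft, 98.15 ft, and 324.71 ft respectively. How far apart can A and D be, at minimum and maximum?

The maximum is all hops collinear in one direction: 153.72 + 98.15 + 324.71 = 576.58.
The longest hop is 324.71; the others sum to 251.87. Folding the others back against it leaves at least 324.71 − 251.87 = 72.84.

72.84 ≤ AD ≤ 576.58 ft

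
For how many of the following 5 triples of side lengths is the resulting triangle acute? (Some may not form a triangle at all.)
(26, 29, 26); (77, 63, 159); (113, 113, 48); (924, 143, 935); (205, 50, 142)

2

(26,29,26): 26²+26² = 1352 > 841 = 29² → acute
(77,63,159): 63+77 ≤ 159, not a triangle
(113,113,48): 48²+113² = 15073 > 12769 = 113² → acute
(924,143,935): 143²+924² = 874225 = 935² → right
(205,50,142): 50+142 ≤ 205, not a triangle
2 of the 5 are acute.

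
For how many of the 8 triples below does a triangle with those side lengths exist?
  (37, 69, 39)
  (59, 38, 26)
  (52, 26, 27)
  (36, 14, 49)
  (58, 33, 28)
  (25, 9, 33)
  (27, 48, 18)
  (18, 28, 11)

7

(37,39,69): 37+39 > 69 → valid
(26,38,59): 26+38 > 59 → valid
(26,27,52): 26+27 > 52 → valid
(14,36,49): 14+36 > 49 → valid
(28,33,58): 28+33 > 58 → valid
(9,25,33): 9+25 > 33 → valid
(18,27,48): 18+27 ≤ 48 → not valid
(11,18,28): 11+18 > 28 → valid
7 of the 8 triples form a triangle.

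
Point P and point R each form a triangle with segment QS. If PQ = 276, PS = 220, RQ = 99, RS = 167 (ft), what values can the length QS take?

From triangle PQS: |276 − 220| < QS < 276 + 220, i.e. 56 < QS < 496.
From triangle RQS: 68 < QS < 266.
Both must hold, so QS lies in the intersection.

68 < QS < 266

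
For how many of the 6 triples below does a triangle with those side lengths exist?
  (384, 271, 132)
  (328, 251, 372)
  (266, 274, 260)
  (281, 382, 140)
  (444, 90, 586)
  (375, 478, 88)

4

(132,271,384): 132+271 > 384 → valid
(251,328,372): 251+328 > 372 → valid
(260,266,274): 260+266 > 274 → valid
(140,281,382): 140+281 > 382 → valid
(90,444,586): 90+444 ≤ 586 → not valid
(88,375,478): 88+375 ≤ 478 → not valid
4 of the 6 triples form a triangle.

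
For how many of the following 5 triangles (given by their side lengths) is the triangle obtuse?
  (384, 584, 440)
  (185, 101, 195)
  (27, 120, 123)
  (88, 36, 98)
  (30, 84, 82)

(384,584,440): 384²+440² = 341056 = 584² → right
(185,101,195): 101²+185² = 44426 > 38025 = 195² → acute
(27,120,123): 27²+120² = 15129 = 123² → right
(88,36,98): 36²+88² = 9040 < 9604 = 98² → obtuse
(30,84,82): 30²+82² = 7624 > 7056 = 84² → acute
1 of the 5 is obtuse.

1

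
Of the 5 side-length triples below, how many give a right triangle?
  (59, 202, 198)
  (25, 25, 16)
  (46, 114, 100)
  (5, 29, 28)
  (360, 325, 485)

1

(59,202,198): 59²+198² = 42685 > 40804 = 202² → acute
(25,25,16): 16²+25² = 881 > 625 = 25² → acute
(46,114,100): 46²+100² = 12116 < 12996 = 114² → obtuse
(5,29,28): 5²+28² = 809 < 841 = 29² → obtuse
(360,325,485): 325²+360² = 235225 = 485² → right
1 of the 5 is right.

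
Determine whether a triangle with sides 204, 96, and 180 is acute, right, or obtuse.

right

Compare the square of the longest side to the sum of squares of the other two: 96² + 180² = 41616 = 204².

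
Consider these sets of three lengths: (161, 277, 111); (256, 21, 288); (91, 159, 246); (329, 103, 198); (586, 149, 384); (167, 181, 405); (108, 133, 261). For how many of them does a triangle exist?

(111,161,277): 111+161 ≤ 277 → not valid
(21,256,288): 21+256 ≤ 288 → not valid
(91,159,246): 91+159 > 246 → valid
(103,198,329): 103+198 ≤ 329 → not valid
(149,384,586): 149+384 ≤ 586 → not valid
(167,181,405): 167+181 ≤ 405 → not valid
(108,133,261): 108+133 ≤ 261 → not valid
1 of the 7 triples forms a triangle.

1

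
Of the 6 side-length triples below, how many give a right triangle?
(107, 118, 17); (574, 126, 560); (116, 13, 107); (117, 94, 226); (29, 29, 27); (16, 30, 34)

2

(107,118,17): 17²+107² = 11738 < 13924 = 118² → obtuse
(574,126,560): 126²+560² = 329476 = 574² → right
(116,13,107): 13²+107² = 11618 < 13456 = 116² → obtuse
(117,94,226): 94+117 ≤ 226, not a triangle
(29,29,27): 27²+29² = 1570 > 841 = 29² → acute
(16,30,34): 16²+30² = 1156 = 34² → right
2 of the 6 are right.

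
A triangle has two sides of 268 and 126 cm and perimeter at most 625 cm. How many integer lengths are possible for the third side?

89

Triangle inequality: 142 < x < 394. Perimeter ≤ 625 gives x ≤ 625 − 268 − 126 = 231.
So 142 < x ≤ 231; integers 143 through 231: 89 values.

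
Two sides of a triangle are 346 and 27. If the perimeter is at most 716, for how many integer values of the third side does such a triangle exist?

24

Triangle inequality: 319 < x < 373. Perimeter ≤ 716 gives x ≤ 716 − 346 − 27 = 343.
So 319 < x ≤ 343; integers 320 through 343: 24 values.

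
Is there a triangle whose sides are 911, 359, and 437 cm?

The longest side is 911, but the other two sum to only 796.
796 < 911, so the triangle inequality fails.

No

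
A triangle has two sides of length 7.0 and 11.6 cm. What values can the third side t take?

4.6 < t < 18.6 (cm)

By the triangle inequality, t must be less than 7.0 + 11.6 = 18.6 and greater than |7.0 − 11.6| = 4.6.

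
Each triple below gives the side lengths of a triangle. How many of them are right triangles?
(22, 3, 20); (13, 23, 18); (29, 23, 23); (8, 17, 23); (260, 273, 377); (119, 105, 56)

(22,3,20): 3²+20² = 409 < 484 = 22² → obtuse
(13,23,18): 13²+18² = 493 < 529 = 23² → obtuse
(29,23,23): 23²+23² = 1058 > 841 = 29² → acute
(8,17,23): 8²+17² = 353 < 529 = 23² → obtuse
(260,273,377): 260²+273² = 142129 = 377² → right
(119,105,56): 56²+105² = 14161 = 119² → right
2 of the 6 are right.

2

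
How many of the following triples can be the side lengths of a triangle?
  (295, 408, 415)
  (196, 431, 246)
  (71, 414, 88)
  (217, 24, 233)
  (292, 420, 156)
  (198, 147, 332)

(295,408,415): 295+408 > 415 → valid
(196,246,431): 196+246 > 431 → valid
(71,88,414): 71+88 ≤ 414 → not valid
(24,217,233): 24+217 > 233 → valid
(156,292,420): 156+292 > 420 → valid
(147,198,332): 147+198 > 332 → valid
5 of the 6 triples form a triangle.

5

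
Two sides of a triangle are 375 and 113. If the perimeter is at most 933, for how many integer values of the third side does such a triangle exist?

183

Triangle inequality: 262 < x < 488. Perimeter ≤ 933 gives x ≤ 933 − 375 − 113 = 445.
So 262 < x ≤ 445; integers 263 through 445: 183 values.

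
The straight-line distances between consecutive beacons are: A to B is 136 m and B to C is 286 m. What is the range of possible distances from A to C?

By the triangle inequality, |136 − 286| ≤ AC ≤ 136 + 286.

150 ≤ AC ≤ 422 m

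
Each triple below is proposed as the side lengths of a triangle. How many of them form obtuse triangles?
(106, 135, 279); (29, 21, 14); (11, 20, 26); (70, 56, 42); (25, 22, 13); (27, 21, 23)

2

(106,135,279): 106+135 ≤ 279, not a triangle
(29,21,14): 14²+21² = 637 < 841 = 29² → obtuse
(11,20,26): 11²+20² = 521 < 676 = 26² → obtuse
(70,56,42): 42²+56² = 4900 = 70² → right
(25,22,13): 13²+22² = 653 > 625 = 25² → acute
(27,21,23): 21²+23² = 970 > 729 = 27² → acute
2 of the 6 are obtuse.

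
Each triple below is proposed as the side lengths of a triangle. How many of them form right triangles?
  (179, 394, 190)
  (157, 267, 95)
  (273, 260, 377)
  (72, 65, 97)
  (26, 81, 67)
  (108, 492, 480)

3

(179,394,190): 179+190 ≤ 394, not a triangle
(157,267,95): 95+157 ≤ 267, not a triangle
(273,260,377): 260²+273² = 142129 = 377² → right
(72,65,97): 65²+72² = 9409 = 97² → right
(26,81,67): 26²+67² = 5165 < 6561 = 81² → obtuse
(108,492,480): 108²+480² = 242064 = 492² → right
3 of the 6 are right.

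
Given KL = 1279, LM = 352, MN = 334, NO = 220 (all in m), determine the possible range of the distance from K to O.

373 ≤ KO ≤ 2185 m

The maximum is all hops collinear in one direction: 1279 + 352 + 334 + 220 = 2185.
The longest hop is 1279; the others sum to 906. Folding the others back against it leaves at least 1279 − 906 = 373.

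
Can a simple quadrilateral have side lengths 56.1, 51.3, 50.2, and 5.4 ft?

Yes

A quadrilateral exists iff every side is shorter than the sum of the others — equivalently, the longest side is less than the sum of the rest.
Longest side 56.1 < 106.9 (sum of the remaining 3), so yes.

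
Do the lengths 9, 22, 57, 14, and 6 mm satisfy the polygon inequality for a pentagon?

For a pentagon, each side must be shorter than the sum of the others.
Here the longest side is 57, but the remaining 4 sides sum to only 51.

No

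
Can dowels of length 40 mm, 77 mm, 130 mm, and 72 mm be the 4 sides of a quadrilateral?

Yes

A quadrilateral exists iff every side is shorter than the sum of the others — equivalently, the longest side is less than the sum of the rest.
Longest side 130 < 189 (sum of the remaining 3), so yes.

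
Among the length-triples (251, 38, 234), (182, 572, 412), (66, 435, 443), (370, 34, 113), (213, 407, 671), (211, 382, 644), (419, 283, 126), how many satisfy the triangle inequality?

(38,234,251): 38+234 > 251 → valid
(182,412,572): 182+412 > 572 → valid
(66,435,443): 66+435 > 443 → valid
(34,113,370): 34+113 ≤ 370 → not valid
(213,407,671): 213+407 ≤ 671 → not valid
(211,382,644): 211+382 ≤ 644 → not valid
(126,283,419): 126+283 ≤ 419 → not valid
3 of the 7 triples form a triangle.

3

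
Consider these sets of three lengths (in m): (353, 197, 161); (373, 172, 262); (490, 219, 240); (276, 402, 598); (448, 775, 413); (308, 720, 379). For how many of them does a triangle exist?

4

(161,197,353): 161+197 > 353 → valid
(172,262,373): 172+262 > 373 → valid
(219,240,490): 219+240 ≤ 490 → not valid
(276,402,598): 276+402 > 598 → valid
(413,448,775): 413+448 > 775 → valid
(308,379,720): 308+379 ≤ 720 → not valid
4 of the 6 triples form a triangle.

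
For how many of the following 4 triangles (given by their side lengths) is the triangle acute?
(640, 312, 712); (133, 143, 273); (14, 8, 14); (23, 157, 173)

1

(640,312,712): 312²+640² = 506944 = 712² → right
(133,143,273): 133²+143² = 38138 < 74529 = 273² → obtuse
(14,8,14): 8²+14² = 260 > 196 = 14² → acute
(23,157,173): 23²+157² = 25178 < 29929 = 173² → obtuse
1 of the 4 is acute.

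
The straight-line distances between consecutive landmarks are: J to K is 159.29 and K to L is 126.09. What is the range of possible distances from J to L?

33.20 ≤ JL ≤ 285.38

By the triangle inequality, |159.29 − 126.09| ≤ JL ≤ 159.29 + 126.09.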